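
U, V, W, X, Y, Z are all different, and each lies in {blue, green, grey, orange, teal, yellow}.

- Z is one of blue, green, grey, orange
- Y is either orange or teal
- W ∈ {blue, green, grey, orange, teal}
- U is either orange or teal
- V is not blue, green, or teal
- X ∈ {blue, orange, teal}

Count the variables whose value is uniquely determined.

2

The 6 variables draw from only 6 values {blue, green, grey, orange, teal, yellow}, so each is used; only V can be yellow, hence V = yellow.
U and Y between them cover only {orange, teal} — a naked pair. Remove those values from W, X, Z.
X must be blue (only option left). So W, Z can't be blue.
Determined: V=yellow, X=blue. The other variables each still have more than one consistent value. That makes 2.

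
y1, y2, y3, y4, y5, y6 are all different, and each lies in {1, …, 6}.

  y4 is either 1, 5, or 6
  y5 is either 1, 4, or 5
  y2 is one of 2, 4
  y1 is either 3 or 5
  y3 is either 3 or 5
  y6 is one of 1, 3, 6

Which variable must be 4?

y5

Among the 6 variables, 2 fits only y2 (and all 6 values in {1, 2, 3, 4, 5, 6} must be used), so y2 = 2.
Among the 5 still-open variables, 4 fits only y5 (and all 5 values in {1, 3, 4, 5, 6} must be used), so y5 = 4.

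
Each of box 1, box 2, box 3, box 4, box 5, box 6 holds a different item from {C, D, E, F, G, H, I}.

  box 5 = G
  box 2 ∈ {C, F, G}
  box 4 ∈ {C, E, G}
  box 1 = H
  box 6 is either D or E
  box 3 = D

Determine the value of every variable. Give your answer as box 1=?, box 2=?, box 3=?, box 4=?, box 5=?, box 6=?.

box 1 must be H (only option left).
box 3's domain is down to {D}, so box 3 = D. Strike D from box 6.
box 5 has just one choice, so box 5 = G. So box 2, box 4 can't be G.
box 6 must be E (only option left). Strike E from box 4.
box 4 must be C (only option left). Remove C from box 2.
box 2 has just one choice, so box 2 = F.

box 1=H, box 2=F, box 3=D, box 4=C, box 5=G, box 6=E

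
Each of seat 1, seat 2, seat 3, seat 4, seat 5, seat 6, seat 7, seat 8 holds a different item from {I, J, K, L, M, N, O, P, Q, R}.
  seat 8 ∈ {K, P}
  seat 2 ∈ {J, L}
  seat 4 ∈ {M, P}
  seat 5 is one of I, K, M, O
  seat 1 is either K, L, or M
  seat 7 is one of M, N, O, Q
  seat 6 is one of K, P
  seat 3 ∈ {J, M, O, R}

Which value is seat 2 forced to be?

J

seat 6 and seat 8 between them cover only {K, P} — a naked pair. Remove those values from seat 1, seat 4, seat 5.
That leaves seat 4 = M. Remove M from seat 1, seat 3, seat 5, seat 7.
That leaves seat 1 = L. So seat 2 can't be L.
So seat 2 = J.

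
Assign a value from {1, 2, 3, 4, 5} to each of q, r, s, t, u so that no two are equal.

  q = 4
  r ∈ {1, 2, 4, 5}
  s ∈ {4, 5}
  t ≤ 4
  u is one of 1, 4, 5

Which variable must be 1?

u

q has just one choice, so q = 4. Remove 4 from r, s, t, u.
s has just one choice, so s = 5. Remove 5 from r, u.
So 1 goes to u.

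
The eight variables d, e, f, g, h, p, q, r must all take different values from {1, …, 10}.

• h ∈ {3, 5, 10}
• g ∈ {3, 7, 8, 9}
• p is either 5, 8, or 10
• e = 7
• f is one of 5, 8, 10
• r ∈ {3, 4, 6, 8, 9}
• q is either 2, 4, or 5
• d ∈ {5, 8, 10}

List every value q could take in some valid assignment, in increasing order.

e's domain is down to {7}, so e = 7. Eliminate 7 elsewhere: g.
The 3 variables d, f, p are confined to {5, 8, 10}, which locks those values in; drop them from g, h, q, r.
That leaves h = 3. Strike 3 from g, r.
g must be 9 (only option left). So r can't be 9.
No further eliminations apply; q can still be any of 2, 4.

2, 4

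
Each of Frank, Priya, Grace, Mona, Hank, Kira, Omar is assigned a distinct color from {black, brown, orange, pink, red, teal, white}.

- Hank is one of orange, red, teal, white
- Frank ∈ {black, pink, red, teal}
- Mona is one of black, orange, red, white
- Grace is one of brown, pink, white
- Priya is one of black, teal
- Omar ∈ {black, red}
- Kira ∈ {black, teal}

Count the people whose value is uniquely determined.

3

The 7 variables draw from only 7 values {black, brown, orange, pink, red, teal, white}, so each is used; only Grace can be brown, hence Grace = brown.
The 6 still-open variables together cover exactly {black, orange, pink, red, teal, white} — 6 values for 6 variables — and pink appears only in Frank's list, so Frank = pink.
Priya and Kira between them cover only {black, teal} — a naked pair. Remove those values from Mona, Hank, Omar.
Omar has just one choice, so Omar = red. Remove red from Mona, Hank.
Determined: Frank=pink, Grace=brown, Omar=red. The other people each still have more than one consistent value. That makes 3.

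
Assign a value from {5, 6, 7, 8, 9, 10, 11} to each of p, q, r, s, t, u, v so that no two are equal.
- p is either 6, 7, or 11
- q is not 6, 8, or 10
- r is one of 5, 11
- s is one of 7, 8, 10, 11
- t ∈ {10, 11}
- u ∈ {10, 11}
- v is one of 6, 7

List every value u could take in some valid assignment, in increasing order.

10, 11

The 7 variables draw from only 7 values {5, 6, 7, 8, 9, 10, 11}, so each is used; only s can be 8, hence s = 8.
The 6 still-open variables together cover exactly {5, 6, 7, 9, 10, 11} — 6 values for 6 variables — and 9 appears only in q's list, so q = 9.
The 5 still-open variables together cover exactly {5, 6, 7, 10, 11} — 5 values for 5 variables — and 5 appears only in r's list, so r = 5.
t and u between them cover only {10, 11} — a naked pair. Remove those values from p.
No further eliminations apply; u can still be any of 10, 11.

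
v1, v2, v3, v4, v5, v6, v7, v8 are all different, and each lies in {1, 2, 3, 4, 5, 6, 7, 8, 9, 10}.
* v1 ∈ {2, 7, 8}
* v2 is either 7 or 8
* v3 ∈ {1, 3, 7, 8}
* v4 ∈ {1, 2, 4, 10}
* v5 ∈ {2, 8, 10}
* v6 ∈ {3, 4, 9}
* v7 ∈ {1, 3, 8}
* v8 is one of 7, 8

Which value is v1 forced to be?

2

The 8 variables draw from only 8 values {1, 2, 3, 4, 7, 8, 9, 10}, so each is used; only v6 can be 9, hence v6 = 9.
Among the 7 still-open variables, 4 fits only v4 (and all 7 values in {1, 2, 3, 4, 7, 8, 10} must be used), so v4 = 4.
Among the 6 still-open variables, 10 fits only v5 (and all 6 values in {1, 2, 3, 7, 8, 10} must be used), so v5 = 10.
The 5 still-open variables draw from only 5 values {1, 2, 3, 7, 8}, so each is used; only v1 can be 2, hence v1 = 2.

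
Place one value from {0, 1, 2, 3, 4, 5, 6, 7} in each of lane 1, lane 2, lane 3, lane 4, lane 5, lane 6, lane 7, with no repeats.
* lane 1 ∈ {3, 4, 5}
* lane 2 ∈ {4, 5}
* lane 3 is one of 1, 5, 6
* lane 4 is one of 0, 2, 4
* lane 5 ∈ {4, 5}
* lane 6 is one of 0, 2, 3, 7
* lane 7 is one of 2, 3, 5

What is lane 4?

The 2 variables lane 2 and lane 5 are confined to {4, 5}, which locks those values in; drop them from lane 1, lane 3, lane 4, lane 7.
lane 1's domain is down to {3}, so lane 1 = 3. Remove 3 from lane 6, lane 7.
lane 7 must be 2 (only option left). Remove 2 from lane 4, lane 6.
So lane 4 = 0.

0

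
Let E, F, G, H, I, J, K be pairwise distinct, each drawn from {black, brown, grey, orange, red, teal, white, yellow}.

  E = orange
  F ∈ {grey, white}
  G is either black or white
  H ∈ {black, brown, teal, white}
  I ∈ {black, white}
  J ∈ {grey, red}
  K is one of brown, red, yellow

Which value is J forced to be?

red

E has just one choice, so E = orange.
G and I between them cover only {black, white} — a naked pair. Remove those values from F, H.
F has just one choice, so F = grey. So J can't be grey.
So J = red.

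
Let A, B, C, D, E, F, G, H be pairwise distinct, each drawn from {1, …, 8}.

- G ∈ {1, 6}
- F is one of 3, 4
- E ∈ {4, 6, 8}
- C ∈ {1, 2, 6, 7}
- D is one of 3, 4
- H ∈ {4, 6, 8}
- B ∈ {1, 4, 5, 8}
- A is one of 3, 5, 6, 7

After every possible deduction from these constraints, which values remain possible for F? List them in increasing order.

Among the 8 variables, 2 fits only C (and all 8 values in {1, 2, 3, 4, 5, 6, 7, 8} must be used), so C = 2.
Among the 7 still-open variables, 7 fits only A (and all 7 values in {1, 3, 4, 5, 6, 7, 8} must be used), so A = 7.
The 6 still-open variables together cover exactly {1, 3, 4, 5, 6, 8} — 6 values for 6 variables — and 5 appears only in B's list, so B = 5.
The 5 still-open variables together cover exactly {1, 3, 4, 6, 8} — 5 values for 5 variables — and 1 appears only in G's list, so G = 1.
The 2 variables D and F are confined to {3, 4}, which locks those values in; drop them from E, H.
No further eliminations apply; F can still be any of 3, 4.

3, 4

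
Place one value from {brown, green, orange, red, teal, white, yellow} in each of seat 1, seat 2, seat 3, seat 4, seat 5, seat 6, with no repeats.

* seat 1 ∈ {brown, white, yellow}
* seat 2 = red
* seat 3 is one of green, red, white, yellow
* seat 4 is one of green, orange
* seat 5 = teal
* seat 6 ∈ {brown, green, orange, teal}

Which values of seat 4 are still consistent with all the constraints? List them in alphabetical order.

green, orange

seat 2 must be red (only option left). Strike red from seat 3.
seat 5 must be teal (only option left). So seat 6 can't be teal.
No further eliminations apply; seat 4 can still be any of green, orange.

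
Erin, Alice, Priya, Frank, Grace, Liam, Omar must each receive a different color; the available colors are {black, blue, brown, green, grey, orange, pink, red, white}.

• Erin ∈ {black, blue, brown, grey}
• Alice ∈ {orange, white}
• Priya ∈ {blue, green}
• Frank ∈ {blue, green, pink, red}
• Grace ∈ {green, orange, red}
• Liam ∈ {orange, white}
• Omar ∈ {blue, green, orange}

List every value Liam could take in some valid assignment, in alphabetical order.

The 2 variables Alice and Liam are confined to {orange, white}, which locks those values in; drop them from Grace, Omar.
Priya and Omar between them cover only {blue, green} — a naked pair. Remove those values from Erin, Frank, Grace.
Grace's domain is down to {red}, so Grace = red. So Frank can't be red.
Frank's domain is down to {pink}, so Frank = pink.
No further eliminations apply; Liam can still be any of orange, white.

orange, white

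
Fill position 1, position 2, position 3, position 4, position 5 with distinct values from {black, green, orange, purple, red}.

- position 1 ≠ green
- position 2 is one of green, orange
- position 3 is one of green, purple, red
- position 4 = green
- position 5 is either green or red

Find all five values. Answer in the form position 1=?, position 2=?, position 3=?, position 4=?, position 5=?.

position 4 must be green (only option left). Strike green from position 2, position 3, position 5.
position 5 must be red (only option left). Strike red from position 1, position 3.
position 2's domain is down to {orange}, so position 2 = orange. Eliminate orange elsewhere: position 1.
That leaves position 3 = purple. Strike purple from position 1.
position 1's domain is down to {black}, so position 1 = black.

position 1=black, position 2=orange, position 3=purple, position 4=green, position 5=red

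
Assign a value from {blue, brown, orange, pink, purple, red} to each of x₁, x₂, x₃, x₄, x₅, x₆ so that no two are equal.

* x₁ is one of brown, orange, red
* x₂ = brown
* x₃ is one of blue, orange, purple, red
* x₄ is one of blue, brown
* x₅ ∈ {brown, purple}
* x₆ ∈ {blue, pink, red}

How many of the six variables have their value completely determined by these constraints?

4

x₂ must be brown (only option left). Strike brown from x₁, x₄, x₅.
x₄'s domain is down to {blue}, so x₄ = blue. So x₃, x₆ can't be blue.
x₅ must be purple (only option left). Eliminate purple elsewhere: x₃.
The 3 still-open variables draw from only 3 values {orange, pink, red}, so each is used; only x₆ can be pink, hence x₆ = pink.
Determined: x₂=brown, x₄=blue, x₅=purple, x₆=pink. The other variables each still have more than one consistent value. That makes 4.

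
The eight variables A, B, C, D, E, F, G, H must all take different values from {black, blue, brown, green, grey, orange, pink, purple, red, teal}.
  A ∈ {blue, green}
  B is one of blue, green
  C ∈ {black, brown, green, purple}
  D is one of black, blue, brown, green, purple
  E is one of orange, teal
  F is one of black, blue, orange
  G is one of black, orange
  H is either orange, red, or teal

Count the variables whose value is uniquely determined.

2

The 8 variables together cover exactly {black, blue, brown, green, orange, purple, red, teal} — 8 values for 8 variables — and red appears only in H's list, so H = red.
The 7 still-open variables together cover exactly {black, blue, brown, green, orange, purple, teal} — 7 values for 7 variables — and teal appears only in E's list, so E = teal.
The 2 variables A and B are confined to {blue, green}, which locks those values in; drop them from C, D, F.
F and G share exactly the 2 values {black, orange}; by pigeonhole those values go to them, so strike black, orange from C, D.
Determined: E=teal, H=red. The other variables each still have more than one consistent value. That makes 2.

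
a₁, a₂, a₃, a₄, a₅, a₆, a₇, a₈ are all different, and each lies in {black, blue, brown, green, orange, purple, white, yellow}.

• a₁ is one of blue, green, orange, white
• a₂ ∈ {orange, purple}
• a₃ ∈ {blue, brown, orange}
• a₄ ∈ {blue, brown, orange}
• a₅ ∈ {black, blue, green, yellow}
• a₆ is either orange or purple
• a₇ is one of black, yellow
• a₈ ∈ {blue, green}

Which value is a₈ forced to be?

The 8 variables draw from only 8 values {black, blue, brown, green, orange, purple, white, yellow}, so each is used; only a₁ can be white, hence a₁ = white.
a₂ and a₆ between them cover only {orange, purple} — a naked pair. Remove those values from a₃, a₄.
a₃ and a₄ between them cover only {blue, brown} — a naked pair. Remove those values from a₅, a₈.
So a₈ = green.

green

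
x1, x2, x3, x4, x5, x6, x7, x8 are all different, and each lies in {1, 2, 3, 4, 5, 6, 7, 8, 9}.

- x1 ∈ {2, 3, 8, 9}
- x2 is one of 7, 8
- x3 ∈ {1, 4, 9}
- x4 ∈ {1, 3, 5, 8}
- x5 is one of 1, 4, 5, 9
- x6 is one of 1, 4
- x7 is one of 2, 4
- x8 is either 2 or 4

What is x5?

5

Among the 8 variables, 7 fits only x2 (and all 8 values in {1, 2, 3, 4, 5, 7, 8, 9} must be used), so x2 = 7.
The 2 variables x7 and x8 are confined to {2, 4}, which locks those values in; drop them from x1, x3, x5, x6.
That leaves x6 = 1. Remove 1 from x3, x4, x5.
x3 must be 9 (only option left). Strike 9 from x1, x5.
So x5 = 5.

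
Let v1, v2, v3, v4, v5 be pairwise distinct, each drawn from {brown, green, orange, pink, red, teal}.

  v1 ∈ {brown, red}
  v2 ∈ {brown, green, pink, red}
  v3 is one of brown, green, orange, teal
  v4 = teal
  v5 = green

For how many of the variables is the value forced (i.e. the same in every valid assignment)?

2

v4 has just one choice, so v4 = teal. Strike teal from v3.
v5 has just one choice, so v5 = green. Remove green from v2, v3.
Determined: v4=teal, v5=green. The other variables each still have more than one consistent value. That makes 2.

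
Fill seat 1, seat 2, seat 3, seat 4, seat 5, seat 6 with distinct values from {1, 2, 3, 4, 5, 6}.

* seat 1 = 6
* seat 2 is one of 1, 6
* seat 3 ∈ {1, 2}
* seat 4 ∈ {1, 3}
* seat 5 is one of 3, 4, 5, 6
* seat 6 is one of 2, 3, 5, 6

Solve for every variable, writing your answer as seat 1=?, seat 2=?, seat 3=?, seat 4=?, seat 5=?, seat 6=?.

seat 1=6, seat 2=1, seat 3=2, seat 4=3, seat 5=4, seat 6=5

seat 1 must be 6 (only option left). Eliminate 6 elsewhere: seat 2, seat 5, seat 6.
That leaves seat 2 = 1. Strike 1 from seat 3, seat 4.
seat 3's domain is down to {2}, so seat 3 = 2. Eliminate 2 elsewhere: seat 6.
seat 4 has just one choice, so seat 4 = 3. Strike 3 from seat 5, seat 6.
seat 6's domain is down to {5}, so seat 6 = 5. So seat 5 can't be 5.
seat 5 must be 4 (only option left).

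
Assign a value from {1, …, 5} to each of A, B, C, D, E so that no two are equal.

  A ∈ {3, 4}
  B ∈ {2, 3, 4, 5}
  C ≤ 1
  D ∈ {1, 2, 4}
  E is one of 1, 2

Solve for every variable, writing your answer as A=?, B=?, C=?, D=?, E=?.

C's domain is down to {1}, so C = 1. Strike 1 from D, E.
E must be 2 (only option left). Remove 2 from B, D.
D has just one choice, so D = 4. Strike 4 from A, B.
That leaves A = 3. Strike 3 from B.
B has just one choice, so B = 5.

A=3, B=5, C=1, D=4, E=2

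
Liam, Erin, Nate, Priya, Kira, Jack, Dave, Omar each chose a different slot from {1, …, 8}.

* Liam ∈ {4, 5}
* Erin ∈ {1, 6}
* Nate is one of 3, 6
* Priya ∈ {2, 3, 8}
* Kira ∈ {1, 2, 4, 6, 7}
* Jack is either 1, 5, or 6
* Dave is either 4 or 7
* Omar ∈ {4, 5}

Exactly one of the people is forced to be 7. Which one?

Dave

The 8 variables draw from only 8 values {1, 2, 3, 4, 5, 6, 7, 8}, so each is used; only Priya can be 8, hence Priya = 8.
Among the 7 still-open variables, 2 fits only Kira (and all 7 values in {1, 2, 3, 4, 5, 6, 7} must be used), so Kira = 2.
Among the 6 still-open variables, 3 fits only Nate (and all 6 values in {1, 3, 4, 5, 6, 7} must be used), so Nate = 3.
The 5 still-open variables together cover exactly {1, 4, 5, 6, 7} — 5 values for 5 variables — and 7 appears only in Dave's list, so Dave = 7.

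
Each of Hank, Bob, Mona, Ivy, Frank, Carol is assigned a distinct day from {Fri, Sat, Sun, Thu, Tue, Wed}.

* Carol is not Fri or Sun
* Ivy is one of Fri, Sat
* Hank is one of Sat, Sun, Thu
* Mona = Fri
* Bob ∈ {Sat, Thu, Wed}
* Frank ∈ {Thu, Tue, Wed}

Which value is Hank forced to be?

Sun

Mona must be Fri (only option left). Strike Fri from Ivy.
Ivy has just one choice, so Ivy = Sat. Eliminate Sat elsewhere: Hank, Bob, Carol.
The 4 still-open variables draw from only 4 values {Sun, Thu, Tue, Wed}, so each is used; only Hank can be Sun, hence Hank = Sun.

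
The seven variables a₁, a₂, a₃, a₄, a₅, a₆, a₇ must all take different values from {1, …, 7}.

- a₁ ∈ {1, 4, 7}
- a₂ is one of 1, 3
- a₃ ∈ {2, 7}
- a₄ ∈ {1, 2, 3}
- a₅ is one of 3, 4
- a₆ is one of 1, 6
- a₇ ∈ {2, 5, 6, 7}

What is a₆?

6

The 7 variables together cover exactly {1, 2, 3, 4, 5, 6, 7} — 7 values for 7 variables — and 5 appears only in a₇'s list, so a₇ = 5.
Among the 6 still-open variables, 6 fits only a₆ (and all 6 values in {1, 2, 3, 4, 6, 7} must be used), so a₆ = 6.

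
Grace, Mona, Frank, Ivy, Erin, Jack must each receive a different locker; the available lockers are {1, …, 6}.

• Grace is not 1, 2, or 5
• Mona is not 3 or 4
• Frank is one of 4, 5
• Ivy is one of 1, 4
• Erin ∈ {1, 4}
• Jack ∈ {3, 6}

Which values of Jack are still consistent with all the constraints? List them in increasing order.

3, 6

The 6 variables draw from only 6 values {1, 2, 3, 4, 5, 6}, so each is used; only Mona can be 2, hence Mona = 2.
Among the 5 still-open variables, 5 fits only Frank (and all 5 values in {1, 3, 4, 5, 6} must be used), so Frank = 5.
Ivy and Erin share exactly the 2 values {1, 4}; by pigeonhole those values go to them, so strike 1, 4 from Grace.
No further eliminations apply; Jack can still be any of 3, 6.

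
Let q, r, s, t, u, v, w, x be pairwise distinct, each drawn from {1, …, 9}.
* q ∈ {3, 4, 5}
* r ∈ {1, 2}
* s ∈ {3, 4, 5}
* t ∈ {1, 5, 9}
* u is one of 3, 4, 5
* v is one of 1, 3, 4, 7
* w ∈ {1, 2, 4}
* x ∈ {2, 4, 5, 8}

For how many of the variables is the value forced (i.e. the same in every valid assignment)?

The 8 variables together cover exactly {1, 2, 3, 4, 5, 7, 8, 9} — 8 values for 8 variables — and 7 appears only in v's list, so v = 7.
The 7 still-open variables together cover exactly {1, 2, 3, 4, 5, 8, 9} — 7 values for 7 variables — and 8 appears only in x's list, so x = 8.
The 6 still-open variables draw from only 6 values {1, 2, 3, 4, 5, 9}, so each is used; only t can be 9, hence t = 9.
q, s, u between them cover only {3, 4, 5} — a naked triple. Remove those values from w.
Determined: t=9, v=7, x=8. The other variables each still have more than one consistent value. That makes 3.

3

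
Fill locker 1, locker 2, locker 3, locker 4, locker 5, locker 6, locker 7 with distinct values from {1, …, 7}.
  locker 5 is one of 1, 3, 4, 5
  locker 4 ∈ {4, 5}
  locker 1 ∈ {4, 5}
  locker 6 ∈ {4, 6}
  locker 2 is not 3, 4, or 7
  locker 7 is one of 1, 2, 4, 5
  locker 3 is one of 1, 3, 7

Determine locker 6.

6

Among the 7 variables, 7 fits only locker 3 (and all 7 values in {1, 2, 3, 4, 5, 6, 7} must be used), so locker 3 = 7.
The 6 still-open variables draw from only 6 values {1, 2, 3, 4, 5, 6}, so each is used; only locker 5 can be 3, hence locker 5 = 3.
locker 1 and locker 4 share exactly the 2 values {4, 5}; by pigeonhole those values go to them, so strike 4, 5 from locker 2, locker 6, locker 7.
So locker 6 = 6.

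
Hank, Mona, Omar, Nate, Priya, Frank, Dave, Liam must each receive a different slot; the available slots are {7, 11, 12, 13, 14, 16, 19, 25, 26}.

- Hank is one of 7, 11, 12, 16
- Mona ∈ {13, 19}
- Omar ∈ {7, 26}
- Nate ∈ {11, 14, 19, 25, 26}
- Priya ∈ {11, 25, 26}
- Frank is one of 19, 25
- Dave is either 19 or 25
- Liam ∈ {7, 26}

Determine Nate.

14

Omar and Liam share exactly the 2 values {7, 26}; by pigeonhole those values go to them, so strike 7, 26 from Hank, Nate, Priya.
Frank and Dave between them cover only {19, 25} — a naked pair. Remove those values from Mona, Nate, Priya.
Mona must be 13 (only option left).
Priya must be 11 (only option left). Eliminate 11 elsewhere: Hank, Nate.
So Nate = 14.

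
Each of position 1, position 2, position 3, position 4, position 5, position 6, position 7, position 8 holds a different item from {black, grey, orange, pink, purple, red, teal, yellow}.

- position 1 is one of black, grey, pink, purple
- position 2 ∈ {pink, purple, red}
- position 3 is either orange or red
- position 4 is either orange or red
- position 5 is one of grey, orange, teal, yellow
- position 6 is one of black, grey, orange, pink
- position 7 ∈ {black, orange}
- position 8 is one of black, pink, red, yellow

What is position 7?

Among the 8 variables, teal fits only position 5 (and all 8 values in {black, grey, orange, pink, purple, red, teal, yellow} must be used), so position 5 = teal.
The 7 still-open variables together cover exactly {black, grey, orange, pink, purple, red, yellow} — 7 values for 7 variables — and yellow appears only in position 8's list, so position 8 = yellow.
position 3 and position 4 between them cover only {orange, red} — a naked pair. Remove those values from position 2, position 6, position 7.
So position 7 = black.

black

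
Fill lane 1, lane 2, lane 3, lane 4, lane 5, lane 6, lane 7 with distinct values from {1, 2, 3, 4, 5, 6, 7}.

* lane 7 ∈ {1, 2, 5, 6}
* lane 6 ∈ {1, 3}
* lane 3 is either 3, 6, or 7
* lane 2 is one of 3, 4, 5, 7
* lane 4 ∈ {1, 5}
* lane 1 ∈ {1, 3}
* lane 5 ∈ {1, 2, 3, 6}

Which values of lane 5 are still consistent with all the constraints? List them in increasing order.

2, 6

The 7 variables draw from only 7 values {1, 2, 3, 4, 5, 6, 7}, so each is used; only lane 2 can be 4, hence lane 2 = 4.
The 6 still-open variables draw from only 6 values {1, 2, 3, 5, 6, 7}, so each is used; only lane 3 can be 7, hence lane 3 = 7.
lane 1 and lane 6 between them cover only {1, 3} — a naked pair. Remove those values from lane 4, lane 5, lane 7.
That leaves lane 4 = 5. Eliminate 5 elsewhere: lane 7.
No further eliminations apply; lane 5 can still be any of 2, 6.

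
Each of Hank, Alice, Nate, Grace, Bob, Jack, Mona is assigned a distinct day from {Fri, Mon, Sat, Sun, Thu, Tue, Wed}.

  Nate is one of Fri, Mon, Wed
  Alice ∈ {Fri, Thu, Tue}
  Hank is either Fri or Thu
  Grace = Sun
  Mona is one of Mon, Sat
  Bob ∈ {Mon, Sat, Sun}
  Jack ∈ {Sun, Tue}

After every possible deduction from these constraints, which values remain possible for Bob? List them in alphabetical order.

Grace's domain is down to {Sun}, so Grace = Sun. So Bob, Jack can't be Sun.
Jack's domain is down to {Tue}, so Jack = Tue. So Alice can't be Tue.
The 5 still-open variables draw from only 5 values {Fri, Mon, Sat, Thu, Wed}, so each is used; only Nate can be Wed, hence Nate = Wed.
No further eliminations apply; Bob can still be any of Mon, Sat.

Mon, Sat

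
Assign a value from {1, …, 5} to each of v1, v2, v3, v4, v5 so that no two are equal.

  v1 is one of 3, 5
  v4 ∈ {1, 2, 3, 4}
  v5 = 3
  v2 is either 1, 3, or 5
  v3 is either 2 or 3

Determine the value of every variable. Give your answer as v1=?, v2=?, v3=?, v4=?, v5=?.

v1=5, v2=1, v3=2, v4=4, v5=3

v5 has just one choice, so v5 = 3. So v1, v2, v3, v4 can't be 3.
v1's domain is down to {5}, so v1 = 5. Strike 5 from v2.
v2 has just one choice, so v2 = 1. Eliminate 1 elsewhere: v4.
v3's domain is down to {2}, so v3 = 2. Eliminate 2 elsewhere: v4.
v4's domain is down to {4}, so v4 = 4.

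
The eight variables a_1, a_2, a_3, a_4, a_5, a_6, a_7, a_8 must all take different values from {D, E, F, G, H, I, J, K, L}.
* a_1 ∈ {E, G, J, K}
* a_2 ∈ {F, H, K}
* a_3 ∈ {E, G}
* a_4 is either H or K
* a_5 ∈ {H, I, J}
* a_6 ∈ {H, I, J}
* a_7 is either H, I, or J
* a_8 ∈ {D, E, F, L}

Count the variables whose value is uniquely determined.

a_5, a_6, a_7 between them cover only {H, I, J} — a naked triple. Remove those values from a_1, a_2, a_4.
That leaves a_4 = K. Eliminate K elsewhere: a_1, a_2.
That leaves a_2 = F. Strike F from a_8.
a_1 and a_3 between them cover only {E, G} — a naked pair. Remove those values from a_8.
Determined: a_2=F, a_4=K. The other variables each still have more than one consistent value. That makes 2.

2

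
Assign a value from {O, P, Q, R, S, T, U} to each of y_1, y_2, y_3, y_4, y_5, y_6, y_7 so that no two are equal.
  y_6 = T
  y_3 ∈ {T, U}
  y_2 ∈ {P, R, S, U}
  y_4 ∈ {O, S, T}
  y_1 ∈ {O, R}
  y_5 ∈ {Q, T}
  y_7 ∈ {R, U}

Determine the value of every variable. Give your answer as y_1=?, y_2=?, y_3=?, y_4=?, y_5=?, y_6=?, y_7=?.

y_6 has just one choice, so y_6 = T. Remove T from y_3, y_4, y_5.
y_3 must be U (only option left). So y_2, y_7 can't be U.
y_5's domain is down to {Q}, so y_5 = Q.
y_7's domain is down to {R}, so y_7 = R. So y_1, y_2 can't be R.
That leaves y_1 = O. Remove O from y_4.
y_4 has just one choice, so y_4 = S. Strike S from y_2.
y_2 must be P (only option left).

y_1=O, y_2=P, y_3=U, y_4=S, y_5=Q, y_6=T, y_7=R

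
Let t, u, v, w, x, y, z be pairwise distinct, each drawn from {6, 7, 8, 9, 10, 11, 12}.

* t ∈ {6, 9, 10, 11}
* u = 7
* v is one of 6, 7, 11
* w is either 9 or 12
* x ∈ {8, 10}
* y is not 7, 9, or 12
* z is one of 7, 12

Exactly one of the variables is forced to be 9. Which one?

u's domain is down to {7}, so u = 7. Eliminate 7 elsewhere: v, z.
That leaves z = 12. Eliminate 12 elsewhere: w.
So 9 goes to w.

w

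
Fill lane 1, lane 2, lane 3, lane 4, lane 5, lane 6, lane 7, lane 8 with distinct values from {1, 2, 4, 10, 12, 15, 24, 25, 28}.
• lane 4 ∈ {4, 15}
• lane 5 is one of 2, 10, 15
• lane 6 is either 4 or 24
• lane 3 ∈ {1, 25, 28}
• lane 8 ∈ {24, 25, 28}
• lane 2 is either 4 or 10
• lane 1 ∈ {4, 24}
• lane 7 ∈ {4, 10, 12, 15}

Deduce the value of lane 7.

12

lane 1 and lane 6 between them cover only {4, 24} — a naked pair. Remove those values from lane 2, lane 4, lane 7, lane 8.
That leaves lane 2 = 10. Strike 10 from lane 5, lane 7.
lane 4's domain is down to {15}, so lane 4 = 15. So lane 5, lane 7 can't be 15.
So lane 7 = 12.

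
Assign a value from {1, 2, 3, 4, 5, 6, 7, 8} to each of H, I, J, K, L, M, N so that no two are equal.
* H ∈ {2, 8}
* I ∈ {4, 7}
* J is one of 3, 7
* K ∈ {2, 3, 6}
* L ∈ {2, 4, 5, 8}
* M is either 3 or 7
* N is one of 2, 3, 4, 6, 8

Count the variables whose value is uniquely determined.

The 7 variables draw from only 7 values {2, 3, 4, 5, 6, 7, 8}, so each is used; only L can be 5, hence L = 5.
J and M between them cover only {3, 7} — a naked pair. Remove those values from I, K, N.
I has just one choice, so I = 4. So N can't be 4.
Determined: I=4, L=5. The other variables each still have more than one consistent value. That makes 2.

2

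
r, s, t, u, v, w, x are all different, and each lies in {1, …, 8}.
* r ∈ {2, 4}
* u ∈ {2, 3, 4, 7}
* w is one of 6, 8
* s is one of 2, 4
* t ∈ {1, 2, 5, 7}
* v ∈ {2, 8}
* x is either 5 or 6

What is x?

5

r and s share exactly the 2 values {2, 4}; by pigeonhole those values go to them, so strike 2, 4 from t, u, v.
v must be 8 (only option left). Eliminate 8 elsewhere: w.
w has just one choice, so w = 6. Eliminate 6 elsewhere: x.
So x = 5.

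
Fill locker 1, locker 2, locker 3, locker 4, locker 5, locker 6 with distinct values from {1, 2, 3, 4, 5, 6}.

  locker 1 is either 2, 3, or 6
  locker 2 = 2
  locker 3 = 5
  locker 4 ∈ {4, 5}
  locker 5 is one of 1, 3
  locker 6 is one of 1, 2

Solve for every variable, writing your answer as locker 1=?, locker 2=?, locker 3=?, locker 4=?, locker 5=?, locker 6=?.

locker 2 must be 2 (only option left). Eliminate 2 elsewhere: locker 1, locker 6.
That leaves locker 3 = 5. Eliminate 5 elsewhere: locker 4.
That leaves locker 4 = 4.
locker 6's domain is down to {1}, so locker 6 = 1. Eliminate 1 elsewhere: locker 5.
locker 5 must be 3 (only option left). Strike 3 from locker 1.
locker 1 has just one choice, so locker 1 = 6.

locker 1=6, locker 2=2, locker 3=5, locker 4=4, locker 5=3, locker 6=1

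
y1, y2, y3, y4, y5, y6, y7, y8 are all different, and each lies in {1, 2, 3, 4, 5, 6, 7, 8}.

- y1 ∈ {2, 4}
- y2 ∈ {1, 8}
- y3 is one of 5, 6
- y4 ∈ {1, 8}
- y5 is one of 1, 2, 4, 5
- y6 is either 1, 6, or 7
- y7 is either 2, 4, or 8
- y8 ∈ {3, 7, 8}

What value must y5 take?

The 8 variables together cover exactly {1, 2, 3, 4, 5, 6, 7, 8} — 8 values for 8 variables — and 3 appears only in y8's list, so y8 = 3.
The 7 still-open variables draw from only 7 values {1, 2, 4, 5, 6, 7, 8}, so each is used; only y6 can be 7, hence y6 = 7.
The 6 still-open variables together cover exactly {1, 2, 4, 5, 6, 8} — 6 values for 6 variables — and 6 appears only in y3's list, so y3 = 6.
Among the 5 still-open variables, 5 fits only y5 (and all 5 values in {1, 2, 4, 5, 8} must be used), so y5 = 5.

5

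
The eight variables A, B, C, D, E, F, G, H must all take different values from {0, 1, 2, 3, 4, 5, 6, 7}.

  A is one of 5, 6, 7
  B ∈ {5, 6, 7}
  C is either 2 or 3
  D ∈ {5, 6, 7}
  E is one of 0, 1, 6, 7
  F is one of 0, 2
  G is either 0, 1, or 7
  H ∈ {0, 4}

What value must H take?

4

The 8 variables together cover exactly {0, 1, 2, 3, 4, 5, 6, 7} — 8 values for 8 variables — and 3 appears only in C's list, so C = 3.
The 7 still-open variables draw from only 7 values {0, 1, 2, 4, 5, 6, 7}, so each is used; only F can be 2, hence F = 2.
The 6 still-open variables draw from only 6 values {0, 1, 4, 5, 6, 7}, so each is used; only H can be 4, hence H = 4.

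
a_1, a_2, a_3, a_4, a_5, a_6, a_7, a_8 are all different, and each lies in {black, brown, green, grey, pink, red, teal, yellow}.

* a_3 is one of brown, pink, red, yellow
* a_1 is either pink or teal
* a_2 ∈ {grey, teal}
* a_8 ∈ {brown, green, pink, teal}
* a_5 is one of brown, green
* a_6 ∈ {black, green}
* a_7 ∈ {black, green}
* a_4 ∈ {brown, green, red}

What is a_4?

red

The 8 variables together cover exactly {black, brown, green, grey, pink, red, teal, yellow} — 8 values for 8 variables — and grey appears only in a_2's list, so a_2 = grey.
Among the 7 still-open variables, yellow fits only a_3 (and all 7 values in {black, brown, green, pink, red, teal, yellow} must be used), so a_3 = yellow.
Among the 6 still-open variables, red fits only a_4 (and all 6 values in {black, brown, green, pink, red, teal} must be used), so a_4 = red.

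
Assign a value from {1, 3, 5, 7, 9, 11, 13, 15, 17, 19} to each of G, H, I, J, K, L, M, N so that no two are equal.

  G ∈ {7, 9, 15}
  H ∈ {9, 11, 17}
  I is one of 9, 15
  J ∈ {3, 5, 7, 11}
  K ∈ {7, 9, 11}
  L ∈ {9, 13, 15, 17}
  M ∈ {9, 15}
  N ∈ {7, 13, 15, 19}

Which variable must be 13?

L

I and M share exactly the 2 values {9, 15}; by pigeonhole those values go to them, so strike 9, 15 from G, H, K, L, N.
G's domain is down to {7}, so G = 7. Eliminate 7 elsewhere: J, K, N.
K's domain is down to {11}, so K = 11. Eliminate 11 elsewhere: H, J.
That leaves H = 17. So L can't be 17.
So 13 goes to L.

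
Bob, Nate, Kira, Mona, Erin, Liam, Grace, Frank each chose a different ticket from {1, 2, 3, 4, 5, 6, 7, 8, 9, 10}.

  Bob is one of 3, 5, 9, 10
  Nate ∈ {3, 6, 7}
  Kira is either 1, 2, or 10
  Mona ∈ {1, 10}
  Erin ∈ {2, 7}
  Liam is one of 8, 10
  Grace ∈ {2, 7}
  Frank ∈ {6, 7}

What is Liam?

Erin and Grace share exactly the 2 values {2, 7}; by pigeonhole those values go to them, so strike 2, 7 from Nate, Kira, Frank.
Frank's domain is down to {6}, so Frank = 6. Strike 6 from Nate.
Nate must be 3 (only option left). Remove 3 from Bob.
The 2 variables Kira and Mona are confined to {1, 10}, which locks those values in; drop them from Bob, Liam.
So Liam = 8.

8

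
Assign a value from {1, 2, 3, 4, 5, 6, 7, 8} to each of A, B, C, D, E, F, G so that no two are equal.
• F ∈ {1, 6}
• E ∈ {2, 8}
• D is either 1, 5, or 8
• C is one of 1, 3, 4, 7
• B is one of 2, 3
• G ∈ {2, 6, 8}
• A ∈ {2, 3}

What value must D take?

A and B share exactly the 2 values {2, 3}; by pigeonhole those values go to them, so strike 2, 3 from C, E, G.
E's domain is down to {8}, so E = 8. So D, G can't be 8.
G's domain is down to {6}, so G = 6. So F can't be 6.
F has just one choice, so F = 1. Strike 1 from C, D.
So D = 5.

5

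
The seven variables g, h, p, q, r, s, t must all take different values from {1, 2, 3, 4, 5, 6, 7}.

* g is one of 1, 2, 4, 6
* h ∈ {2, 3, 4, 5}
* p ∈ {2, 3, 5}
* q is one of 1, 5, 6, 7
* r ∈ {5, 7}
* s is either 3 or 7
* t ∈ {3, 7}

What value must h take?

4

s and t between them cover only {3, 7} — a naked pair. Remove those values from h, p, q, r.
r must be 5 (only option left). Remove 5 from h, p, q.
p's domain is down to {2}, so p = 2. So g, h can't be 2.
So h = 4.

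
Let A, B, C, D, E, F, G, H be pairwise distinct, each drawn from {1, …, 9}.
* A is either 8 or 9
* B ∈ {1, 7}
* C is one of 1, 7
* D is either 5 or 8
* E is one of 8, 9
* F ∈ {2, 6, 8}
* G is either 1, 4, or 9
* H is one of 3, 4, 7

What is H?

3

A and E between them cover only {8, 9} — a naked pair. Remove those values from D, F, G.
D must be 5 (only option left).
B and C between them cover only {1, 7} — a naked pair. Remove those values from G, H.
G's domain is down to {4}, so G = 4. So H can't be 4.
So H = 3.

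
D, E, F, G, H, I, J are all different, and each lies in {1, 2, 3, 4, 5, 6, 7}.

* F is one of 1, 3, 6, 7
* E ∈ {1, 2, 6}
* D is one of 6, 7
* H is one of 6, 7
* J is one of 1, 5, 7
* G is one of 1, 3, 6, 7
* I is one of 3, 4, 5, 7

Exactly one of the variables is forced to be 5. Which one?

J

The 7 variables draw from only 7 values {1, 2, 3, 4, 5, 6, 7}, so each is used; only E can be 2, hence E = 2.
Among the 6 still-open variables, 4 fits only I (and all 6 values in {1, 3, 4, 5, 6, 7} must be used), so I = 4.
Among the 5 still-open variables, 5 fits only J (and all 5 values in {1, 3, 5, 6, 7} must be used), so J = 5.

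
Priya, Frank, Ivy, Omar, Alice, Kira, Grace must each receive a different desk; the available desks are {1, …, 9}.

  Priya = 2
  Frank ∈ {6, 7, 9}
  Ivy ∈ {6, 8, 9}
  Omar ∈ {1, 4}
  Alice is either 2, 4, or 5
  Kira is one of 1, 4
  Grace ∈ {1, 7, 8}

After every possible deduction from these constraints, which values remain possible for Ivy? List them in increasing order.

Priya's domain is down to {2}, so Priya = 2. Strike 2 from Alice.
The 2 variables Omar and Kira are confined to {1, 4}, which locks those values in; drop them from Alice, Grace.
Alice has just one choice, so Alice = 5.
No further eliminations apply; Ivy can still be any of 6, 8, 9.

6, 8, 9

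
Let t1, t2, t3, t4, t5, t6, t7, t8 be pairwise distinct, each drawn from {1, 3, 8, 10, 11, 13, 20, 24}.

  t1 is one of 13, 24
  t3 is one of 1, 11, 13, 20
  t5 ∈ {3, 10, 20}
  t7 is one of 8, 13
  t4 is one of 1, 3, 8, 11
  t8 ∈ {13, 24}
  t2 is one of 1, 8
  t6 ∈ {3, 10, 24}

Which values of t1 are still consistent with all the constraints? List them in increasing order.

13, 24

t1 and t8 between them cover only {13, 24} — a naked pair. Remove those values from t3, t6, t7.
That leaves t7 = 8. Remove 8 from t2, t4.
That leaves t2 = 1. So t3, t4 can't be 1.
No further eliminations apply; t1 can still be any of 13, 24.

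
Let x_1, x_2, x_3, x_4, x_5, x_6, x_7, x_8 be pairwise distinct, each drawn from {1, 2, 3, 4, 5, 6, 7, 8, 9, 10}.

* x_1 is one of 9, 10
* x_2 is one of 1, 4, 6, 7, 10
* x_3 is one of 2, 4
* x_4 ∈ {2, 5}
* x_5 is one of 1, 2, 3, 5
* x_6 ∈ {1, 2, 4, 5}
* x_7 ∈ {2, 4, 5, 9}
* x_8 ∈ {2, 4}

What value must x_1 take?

The 2 variables x_3 and x_8 are confined to {2, 4}, which locks those values in; drop them from x_2, x_4, x_5, x_6, x_7.
x_4's domain is down to {5}, so x_4 = 5. Remove 5 from x_5, x_6, x_7.
That leaves x_6 = 1. Strike 1 from x_2, x_5.
x_7 must be 9 (only option left). Remove 9 from x_1.
So x_1 = 10.

10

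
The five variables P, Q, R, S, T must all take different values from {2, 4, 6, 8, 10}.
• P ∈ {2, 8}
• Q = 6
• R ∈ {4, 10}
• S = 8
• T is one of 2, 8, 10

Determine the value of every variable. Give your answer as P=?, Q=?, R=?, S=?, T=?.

Q's domain is down to {6}, so Q = 6.
S has just one choice, so S = 8. Eliminate 8 elsewhere: P, T.
P must be 2 (only option left). Remove 2 from T.
T's domain is down to {10}, so T = 10. Remove 10 from R.
R must be 4 (only option left).

P=2, Q=6, R=4, S=8, T=10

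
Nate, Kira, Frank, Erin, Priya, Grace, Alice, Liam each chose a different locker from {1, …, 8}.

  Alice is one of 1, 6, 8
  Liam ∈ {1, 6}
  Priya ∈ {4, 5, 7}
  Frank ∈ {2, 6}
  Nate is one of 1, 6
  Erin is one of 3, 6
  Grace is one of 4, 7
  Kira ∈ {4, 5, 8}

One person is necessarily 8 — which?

The 8 variables draw from only 8 values {1, 2, 3, 4, 5, 6, 7, 8}, so each is used; only Frank can be 2, hence Frank = 2.
The 7 still-open variables draw from only 7 values {1, 3, 4, 5, 6, 7, 8}, so each is used; only Erin can be 3, hence Erin = 3.
Nate and Liam between them cover only {1, 6} — a naked pair. Remove those values from Alice.
So 8 goes to Alice.

Alice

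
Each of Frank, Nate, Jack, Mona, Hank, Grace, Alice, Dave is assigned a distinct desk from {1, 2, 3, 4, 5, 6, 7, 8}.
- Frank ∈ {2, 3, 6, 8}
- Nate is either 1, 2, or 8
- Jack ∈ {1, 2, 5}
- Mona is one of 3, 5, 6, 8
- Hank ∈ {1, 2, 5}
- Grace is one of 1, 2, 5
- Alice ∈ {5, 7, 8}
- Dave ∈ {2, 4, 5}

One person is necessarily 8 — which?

The 8 variables together cover exactly {1, 2, 3, 4, 5, 6, 7, 8} — 8 values for 8 variables — and 4 appears only in Dave's list, so Dave = 4.
Among the 7 still-open variables, 7 fits only Alice (and all 7 values in {1, 2, 3, 5, 6, 7, 8} must be used), so Alice = 7.
The 3 variables Jack, Hank, Grace are confined to {1, 2, 5}, which locks those values in; drop them from Frank, Nate, Mona.
So 8 goes to Nate.

Nate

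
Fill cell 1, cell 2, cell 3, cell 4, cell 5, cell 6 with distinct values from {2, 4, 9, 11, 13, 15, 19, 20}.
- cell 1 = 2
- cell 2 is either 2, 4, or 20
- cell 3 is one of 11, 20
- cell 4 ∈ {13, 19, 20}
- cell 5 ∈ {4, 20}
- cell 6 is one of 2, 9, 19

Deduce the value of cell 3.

cell 1 has just one choice, so cell 1 = 2. Remove 2 from cell 2, cell 6.
The 2 variables cell 2 and cell 5 are confined to {4, 20}, which locks those values in; drop them from cell 3, cell 4.
So cell 3 = 11.

11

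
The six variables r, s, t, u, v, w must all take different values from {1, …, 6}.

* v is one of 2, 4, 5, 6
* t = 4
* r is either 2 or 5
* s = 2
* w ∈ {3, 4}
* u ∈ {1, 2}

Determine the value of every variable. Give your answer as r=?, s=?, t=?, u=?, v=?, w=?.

s's domain is down to {2}, so s = 2. Eliminate 2 elsewhere: r, u, v.
t must be 4 (only option left). Remove 4 from v, w.
That leaves u = 1.
w's domain is down to {3}, so w = 3.
r has just one choice, so r = 5. So v can't be 5.
That leaves v = 6.

r=5, s=2, t=4, u=1, v=6, w=3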